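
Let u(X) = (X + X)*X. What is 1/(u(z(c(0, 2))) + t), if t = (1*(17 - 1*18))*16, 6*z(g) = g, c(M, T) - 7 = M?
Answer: -18/239 ≈ -0.075314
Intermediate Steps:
c(M, T) = 7 + M
z(g) = g/6
u(X) = 2*X² (u(X) = (2*X)*X = 2*X²)
t = -16 (t = (1*(17 - 18))*16 = (1*(-1))*16 = -1*16 = -16)
1/(u(z(c(0, 2))) + t) = 1/(2*((7 + 0)/6)² - 16) = 1/(2*((⅙)*7)² - 16) = 1/(2*(7/6)² - 16) = 1/(2*(49/36) - 16) = 1/(49/18 - 16) = 1/(-239/18) = -18/239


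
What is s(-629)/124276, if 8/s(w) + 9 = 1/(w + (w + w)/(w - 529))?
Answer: -727124/101677558953 ≈ -7.1513e-6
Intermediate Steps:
s(w) = 8/(-9 + 1/(w + 2*w/(-529 + w))) (s(w) = 8/(-9 + 1/(w + (w + w)/(w - 529))) = 8/(-9 + 1/(w + (2*w)/(-529 + w))) = 8/(-9 + 1/(w + 2*w/(-529 + w))))
s(-629)/124276 = (8*(-629)*(527 - 1*(-629))/(529 - 4744*(-629) + 9*(-629)²))/124276 = (8*(-629)*(527 + 629)/(529 + 2983976 + 9*395641))*(1/124276) = (8*(-629)*1156/(529 + 2983976 + 3560769))*(1/124276) = (8*(-629)*1156/6545274)*(1/124276) = (8*(-629)*(1/6545274)*1156)*(1/124276) = -2908496/3272637*1/124276 = -727124/101677558953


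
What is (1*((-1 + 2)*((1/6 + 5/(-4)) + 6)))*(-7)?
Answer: -413/12 ≈ -34.417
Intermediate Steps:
(1*((-1 + 2)*((1/6 + 5/(-4)) + 6)))*(-7) = (1*(1*((1*(⅙) + 5*(-¼)) + 6)))*(-7) = (1*(1*((⅙ - 5/4) + 6)))*(-7) = (1*(1*(-13/12 + 6)))*(-7) = (1*(1*(59/12)))*(-7) = (1*(59/12))*(-7) = (59/12)*(-7) = -413/12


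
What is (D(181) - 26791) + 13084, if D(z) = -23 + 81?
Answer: -13649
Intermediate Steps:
D(z) = 58
(D(181) - 26791) + 13084 = (58 - 26791) + 13084 = -26733 + 13084 = -13649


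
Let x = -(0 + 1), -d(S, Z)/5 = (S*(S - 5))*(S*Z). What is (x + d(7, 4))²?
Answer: 3845521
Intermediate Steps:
d(S, Z) = -5*Z*S²*(-5 + S) (d(S, Z) = -5*S*(S - 5)*S*Z = -5*S*(-5 + S)*S*Z = -5*Z*S²*(-5 + S))
x = -1 (x = -1*1 = -1)
(x + d(7, 4))² = (-1 + 5*4*7²*(5 - 1*7))² = (-1 + 5*4*49*(5 - 7))² = (-1 + 5*4*49*(-2))² = (-1 - 1960)² = (-1961)² = 3845521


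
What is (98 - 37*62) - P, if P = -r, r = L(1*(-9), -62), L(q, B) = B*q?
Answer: -1638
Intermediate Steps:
r = 558 (r = -62*(-9) = 558)
P = -558 (P = -1*558 = -558)
(98 - 37*62) - P = (98 - 37*62) - 1*(-558) = (98 - 2294) + 558 = -2196 + 558 = -1638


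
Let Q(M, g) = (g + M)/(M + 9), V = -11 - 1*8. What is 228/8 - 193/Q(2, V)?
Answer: 5215/34 ≈ 153.38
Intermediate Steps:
V = -19 (V = -11 - 8 = -19)
Q(M, g) = (M + g)/(9 + M)
228/8 - 193/Q(2, V) = 228/8 - 193*(9 + 2)/(2 - 19) = 228*(⅛) - 193/(-17/11) = 57/2 - 193/((1/11)*(-17)) = 57/2 - 193/(-17/11) = 57/2 - 193*(-11/17) = 57/2 + 2123/17 = 5215/34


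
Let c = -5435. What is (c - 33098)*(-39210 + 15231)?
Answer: 923982807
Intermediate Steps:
(c - 33098)*(-39210 + 15231) = (-5435 - 33098)*(-39210 + 15231) = -38533*(-23979) = 923982807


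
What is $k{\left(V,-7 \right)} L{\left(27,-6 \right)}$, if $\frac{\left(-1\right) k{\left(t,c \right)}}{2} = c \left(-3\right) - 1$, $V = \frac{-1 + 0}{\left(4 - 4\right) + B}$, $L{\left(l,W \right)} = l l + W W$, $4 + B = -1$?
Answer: $-30600$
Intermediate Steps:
$B = -5$ ($B = -4 - 1 = -5$)
$L{\left(l,W \right)} = W^{2} + l^{2}$ ($L{\left(l,W \right)} = l^{2} + W^{2} = W^{2} + l^{2}$)
$V = \frac{1}{5}$ ($V = \frac{-1 + 0}{\left(4 - 4\right) - 5} = - \frac{1}{0 - 5} = - \frac{1}{-5} = \left(-1\right) \left(- \frac{1}{5}\right) = \frac{1}{5} \approx 0.2$)
$k{\left(t,c \right)} = 2 + 6 c$ ($k{\left(t,c \right)} = - 2 \left(c \left(-3\right) - 1\right) = - 2 \left(- 3 c - 1\right) = - 2 \left(-1 - 3 c\right) = 2 + 6 c$)
$k{\left(V,-7 \right)} L{\left(27,-6 \right)} = \left(2 + 6 \left(-7\right)\right) \left(\left(-6\right)^{2} + 27^{2}\right) = \left(2 - 42\right) \left(36 + 729\right) = \left(-40\right) 765 = -30600$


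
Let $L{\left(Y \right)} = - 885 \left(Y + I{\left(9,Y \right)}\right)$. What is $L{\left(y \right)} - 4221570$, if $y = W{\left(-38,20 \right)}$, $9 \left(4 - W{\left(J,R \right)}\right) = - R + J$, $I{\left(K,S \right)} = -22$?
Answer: $- \frac{12634030}{3} \approx -4.2113 \cdot 10^{6}$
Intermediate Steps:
$W{\left(J,R \right)} = 4 - \frac{J}{9} + \frac{R}{9}$ ($W{\left(J,R \right)} = 4 - \frac{- R + J}{9} = 4 - \frac{J - R}{9} = 4 - \left(- \frac{R}{9} + \frac{J}{9}\right) = 4 - \frac{J}{9} + \frac{R}{9}$)
$y = \frac{94}{9}$ ($y = 4 - - \frac{38}{9} + \frac{1}{9} \cdot 20 = 4 + \frac{38}{9} + \frac{20}{9} = \frac{94}{9} \approx 10.444$)
$L{\left(Y \right)} = 19470 - 885 Y$ ($L{\left(Y \right)} = - 885 \left(Y - 22\right) = - 885 \left(-22 + Y\right) = 19470 - 885 Y$)
$L{\left(y \right)} - 4221570 = \left(19470 - \frac{27730}{3}\right) - 4221570 = \frac{30680}{3} - 4221570 = - \frac{12634030}{3}$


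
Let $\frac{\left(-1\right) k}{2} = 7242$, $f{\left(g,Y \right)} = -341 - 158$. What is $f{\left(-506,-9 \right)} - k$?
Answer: $13985$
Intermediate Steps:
$f{\left(g,Y \right)} = -499$
$k = -14484$ ($k = \left(-2\right) 7242 = -14484$)
$f{\left(-506,-9 \right)} - k = -499 - -14484 = -499 + 14484 = 13985$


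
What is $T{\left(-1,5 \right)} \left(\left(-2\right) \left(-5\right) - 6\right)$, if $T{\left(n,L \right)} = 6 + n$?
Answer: $20$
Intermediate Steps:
$T{\left(-1,5 \right)} \left(\left(-2\right) \left(-5\right) - 6\right) = \left(6 - 1\right) \left(\left(-2\right) \left(-5\right) - 6\right) = 5 \left(10 - 6\right) = 5 \cdot 4 = 20$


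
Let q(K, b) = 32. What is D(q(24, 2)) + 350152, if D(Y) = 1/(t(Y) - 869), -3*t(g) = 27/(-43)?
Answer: 13080978373/37358 ≈ 3.5015e+5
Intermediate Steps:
t(g) = 9/43 (t(g) = -9/(-43) = -9*(-1)/43 = -⅓*(-27/43) = 9/43)
D(Y) = -43/37358 (D(Y) = 1/(9/43 - 869) = 1/(-37358/43) = -43/37358)
D(q(24, 2)) + 350152 = -43/37358 + 350152 = 13080978373/37358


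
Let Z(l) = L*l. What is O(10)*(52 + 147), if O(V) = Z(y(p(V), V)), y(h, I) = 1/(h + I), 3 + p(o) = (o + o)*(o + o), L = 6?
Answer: 1194/407 ≈ 2.9337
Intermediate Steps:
p(o) = -3 + 4*o² (p(o) = -3 + (o + o)*(o + o) = -3 + (2*o)*(2*o) = -3 + 4*o²)
y(h, I) = 1/(I + h)
Z(l) = 6*l
O(V) = 6/(-3 + V + 4*V²) (O(V) = 6/(V + (-3 + 4*V²)) = 6/(-3 + V + 4*V²))
O(10)*(52 + 147) = (6/(-3 + 10 + 4*10²))*(52 + 147) = (6/(-3 + 10 + 4*100))*199 = (6/(-3 + 10 + 400))*199 = (6/407)*199 = 1194/407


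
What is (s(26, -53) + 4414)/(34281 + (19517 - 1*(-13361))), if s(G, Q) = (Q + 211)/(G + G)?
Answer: 114843/1746134 ≈ 0.065770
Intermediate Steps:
s(G, Q) = (211 + Q)/(2*G) (s(G, Q) = (211 + Q)/((2*G)) = (211 + Q)*(1/(2*G)) = (211 + Q)/(2*G))
(s(26, -53) + 4414)/(34281 + (19517 - 1*(-13361))) = ((½)*(211 - 53)/26 + 4414)/(34281 + (19517 - 1*(-13361))) = ((½)*(1/26)*158 + 4414)/(34281 + (19517 + 13361)) = (79/26 + 4414)/(34281 + 32878) = (114843/26)/67159 = (114843/26)*(1/67159) = 114843/1746134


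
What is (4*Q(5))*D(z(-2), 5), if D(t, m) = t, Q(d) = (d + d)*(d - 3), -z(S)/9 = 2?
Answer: -1440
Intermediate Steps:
z(S) = -18 (z(S) = -9*2 = -18)
Q(d) = 2*d*(-3 + d) (Q(d) = (2*d)*(-3 + d) = 2*d*(-3 + d))
(4*Q(5))*D(z(-2), 5) = (4*(2*5*(-3 + 5)))*(-18) = (4*(2*5*2))*(-18) = (4*20)*(-18) = 80*(-18) = -1440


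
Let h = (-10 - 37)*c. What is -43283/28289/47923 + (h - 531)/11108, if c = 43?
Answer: -865052807477/3764761535419 ≈ -0.22978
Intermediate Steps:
h = -2021 (h = (-10 - 37)*43 = -47*43 = -2021)
-43283/28289/47923 + (h - 531)/11108 = -43283/28289/47923 + (-2021 - 531)/11108 = -43283*1/28289*(1/47923) - 2552*1/11108 = -43283/28289*1/47923 - 638/2777 = -43283/1355693747 - 638/2777 = -865052807477/3764761535419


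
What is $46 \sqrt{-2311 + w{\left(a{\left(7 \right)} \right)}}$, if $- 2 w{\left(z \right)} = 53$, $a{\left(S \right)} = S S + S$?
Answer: $115 i \sqrt{374} \approx 2224.0 i$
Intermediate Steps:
$a{\left(S \right)} = S + S^{2}$ ($a{\left(S \right)} = S^{2} + S = S + S^{2}$)
$w{\left(z \right)} = - \frac{53}{2}$ ($w{\left(z \right)} = \left(- \frac{1}{2}\right) 53 = - \frac{53}{2}$)
$46 \sqrt{-2311 + w{\left(a{\left(7 \right)} \right)}} = 46 \sqrt{-2311 - \frac{53}{2}} = 46 \sqrt{- \frac{4675}{2}} = 46 \frac{5 i \sqrt{374}}{2} = 115 i \sqrt{374}$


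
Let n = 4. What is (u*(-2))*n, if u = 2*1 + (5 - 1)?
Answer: -48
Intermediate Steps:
u = 6 (u = 2 + 4 = 6)
(u*(-2))*n = (6*(-2))*4 = -12*4 = -48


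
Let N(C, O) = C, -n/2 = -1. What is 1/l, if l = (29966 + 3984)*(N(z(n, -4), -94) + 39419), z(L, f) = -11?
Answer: 1/1337901600 ≈ 7.4744e-10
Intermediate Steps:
n = 2 (n = -2*(-1) = 2)
l = 1337901600 (l = (29966 + 3984)*(-11 + 39419) = 33950*39408 = 1337901600)
1/l = 1/1337901600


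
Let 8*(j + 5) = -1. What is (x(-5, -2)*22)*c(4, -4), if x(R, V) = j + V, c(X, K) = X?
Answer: -627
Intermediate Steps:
j = -41/8 (j = -5 + (⅛)*(-1) = -5 - ⅛ = -41/8 ≈ -5.1250)
x(R, V) = -41/8 + V
(x(-5, -2)*22)*c(4, -4) = ((-41/8 - 2)*22)*4 = -57/8*22*4 = -627/4*4 = -627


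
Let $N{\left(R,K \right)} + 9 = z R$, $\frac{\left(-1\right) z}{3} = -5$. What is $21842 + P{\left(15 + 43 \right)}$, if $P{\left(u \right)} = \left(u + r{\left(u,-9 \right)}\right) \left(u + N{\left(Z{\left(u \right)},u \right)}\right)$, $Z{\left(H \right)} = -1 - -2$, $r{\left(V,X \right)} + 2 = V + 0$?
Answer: $29138$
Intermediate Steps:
$r{\left(V,X \right)} = -2 + V$ ($r{\left(V,X \right)} = -2 + \left(V + 0\right) = -2 + V$)
$z = 15$ ($z = \left(-3\right) \left(-5\right) = 15$)
$Z{\left(H \right)} = 1$ ($Z{\left(H \right)} = -1 + 2 = 1$)
$N{\left(R,K \right)} = -9 + 15 R$
$P{\left(u \right)} = \left(-2 + 2 u\right) \left(6 + u\right)$ ($P{\left(u \right)} = \left(u + \left(-2 + u\right)\right) \left(u + \left(-9 + 15 \cdot 1\right)\right) = \left(-2 + 2 u\right) \left(u + \left(-9 + 15\right)\right) = \left(-2 + 2 u\right) \left(u + 6\right) = \left(-2 + 2 u\right) \left(6 + u\right)$)
$21842 + P{\left(15 + 43 \right)} = 21842 + \left(-12 + 2 \left(15 + 43\right)^{2} + 10 \left(15 + 43\right)\right) = 21842 + \left(-12 + 2 \cdot 58^{2} + 10 \cdot 58\right) = 21842 + \left(-12 + 2 \cdot 3364 + 580\right) = 21842 + \left(-12 + 6728 + 580\right) = 21842 + 7296 = 29138$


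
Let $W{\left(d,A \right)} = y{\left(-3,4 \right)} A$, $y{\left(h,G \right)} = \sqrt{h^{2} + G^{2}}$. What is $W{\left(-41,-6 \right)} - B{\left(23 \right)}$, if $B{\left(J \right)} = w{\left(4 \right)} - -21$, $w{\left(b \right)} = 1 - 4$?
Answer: $-48$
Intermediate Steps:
$y{\left(h,G \right)} = \sqrt{G^{2} + h^{2}}$
$w{\left(b \right)} = -3$ ($w{\left(b \right)} = 1 - 4 = -3$)
$B{\left(J \right)} = 18$ ($B{\left(J \right)} = -3 - -21 = -3 + 21 = 18$)
$W{\left(d,A \right)} = 5 A$ ($W{\left(d,A \right)} = \sqrt{4^{2} + \left(-3\right)^{2}} A = \sqrt{16 + 9} A = \sqrt{25} A = 5 A$)
$W{\left(-41,-6 \right)} - B{\left(23 \right)} = 5 \left(-6\right) - 18 = -30 - 18 = -48$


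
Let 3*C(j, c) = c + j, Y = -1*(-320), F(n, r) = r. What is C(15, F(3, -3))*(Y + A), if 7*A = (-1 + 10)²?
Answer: 9284/7 ≈ 1326.3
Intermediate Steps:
Y = 320
C(j, c) = c/3 + j/3 (C(j, c) = (c + j)/3 = c/3 + j/3)
A = 81/7 (A = (-1 + 10)²/7 = (⅐)*9² = (⅐)*81 = 81/7 ≈ 11.571)
C(15, F(3, -3))*(Y + A) = ((⅓)*(-3) + (⅓)*15)*(320 + 81/7) = (-1 + 5)*(2321/7) = 4*(2321/7) = 9284/7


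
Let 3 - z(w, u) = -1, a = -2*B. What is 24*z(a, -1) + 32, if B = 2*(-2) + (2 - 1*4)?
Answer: 128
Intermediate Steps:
B = -6 (B = -4 + (2 - 4) = -4 - 2 = -6)
a = 12 (a = -2*(-6) = 12)
z(w, u) = 4 (z(w, u) = 3 - 1*(-1) = 3 + 1 = 4)
24*z(a, -1) + 32 = 24*4 + 32 = 96 + 32 = 128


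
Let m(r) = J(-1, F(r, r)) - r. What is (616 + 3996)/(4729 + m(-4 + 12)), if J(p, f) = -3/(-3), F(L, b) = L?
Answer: 2306/2361 ≈ 0.97670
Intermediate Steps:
J(p, f) = 1 (J(p, f) = -3*(-1/3) = 1)
m(r) = 1 - r
(616 + 3996)/(4729 + m(-4 + 12)) = (616 + 3996)/(4729 + (1 - (-4 + 12))) = 4612/(4729 + (1 - 1*8)) = 4612/(4729 + (1 - 8)) = 4612/(4729 - 7) = 4612/4722 = 4612*(1/4722) = 2306/2361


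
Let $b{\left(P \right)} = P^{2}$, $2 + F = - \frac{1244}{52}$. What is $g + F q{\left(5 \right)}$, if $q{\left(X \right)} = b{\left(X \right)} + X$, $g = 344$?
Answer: $- \frac{5638}{13} \approx -433.69$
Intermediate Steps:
$F = - \frac{337}{13}$ ($F = -2 - \frac{1244}{52} = -2 - \frac{311}{13} = - \frac{337}{13} \approx -25.923$)
$q{\left(X \right)} = X + X^{2}$ ($q{\left(X \right)} = X^{2} + X = X + X^{2}$)
$g + F q{\left(5 \right)} = 344 - \frac{337 \cdot 5 \left(1 + 5\right)}{13} = 344 - \frac{337 \cdot 5 \cdot 6}{13} = 344 - \frac{10110}{13} = - \frac{5638}{13}$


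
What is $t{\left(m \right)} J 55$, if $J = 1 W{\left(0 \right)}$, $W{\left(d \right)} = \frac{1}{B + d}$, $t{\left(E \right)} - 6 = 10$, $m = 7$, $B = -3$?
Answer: $- \frac{880}{3} \approx -293.33$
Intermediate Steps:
$t{\left(E \right)} = 16$ ($t{\left(E \right)} = 6 + 10 = 16$)
$W{\left(d \right)} = \frac{1}{-3 + d}$
$J = - \frac{1}{3}$ ($J = 1 \frac{1}{-3 + 0} = 1 \frac{1}{-3} = 1 \left(- \frac{1}{3}\right) = - \frac{1}{3} \approx -0.33333$)
$t{\left(m \right)} J 55 = 16 \left(- \frac{1}{3}\right) 55 = \left(- \frac{16}{3}\right) 55 = - \frac{880}{3}$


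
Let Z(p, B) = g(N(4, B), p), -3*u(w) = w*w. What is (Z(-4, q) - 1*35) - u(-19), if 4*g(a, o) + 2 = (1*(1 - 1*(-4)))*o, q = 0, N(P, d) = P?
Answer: 479/6 ≈ 79.833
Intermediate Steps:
u(w) = -w**2/3 (u(w) = -w*w/3 = -w**2/3)
g(a, o) = -1/2 + 5*o/4 (g(a, o) = -1/2 + ((1*(1 - 1*(-4)))*o)/4 = -1/2 + ((1*(1 + 4))*o)/4 = -1/2 + ((1*5)*o)/4 = -1/2 + (5*o)/4 = -1/2 + 5*o/4)
Z(p, B) = -1/2 + 5*p/4
(Z(-4, q) - 1*35) - u(-19) = ((-1/2 + (5/4)*(-4)) - 1*35) - (-1)*(-19)**2/3 = ((-1/2 - 5) - 35) - (-1)*361/3 = (-11/2 - 35) - 1*(-361/3) = -81/2 + 361/3 = 479/6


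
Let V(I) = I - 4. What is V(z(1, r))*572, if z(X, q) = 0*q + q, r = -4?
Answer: -4576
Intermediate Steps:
z(X, q) = q (z(X, q) = 0 + q = q)
V(I) = -4 + I
V(z(1, r))*572 = (-4 - 4)*572 = -8*572 = -4576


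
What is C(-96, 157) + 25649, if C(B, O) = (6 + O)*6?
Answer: 26627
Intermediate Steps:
C(B, O) = 36 + 6*O
C(-96, 157) + 25649 = (36 + 6*157) + 25649 = (36 + 942) + 25649 = 978 + 25649 = 26627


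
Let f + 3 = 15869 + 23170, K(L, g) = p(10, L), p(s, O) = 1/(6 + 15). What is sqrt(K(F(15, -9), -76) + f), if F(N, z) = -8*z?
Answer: sqrt(17214897)/21 ≈ 197.58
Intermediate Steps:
p(s, O) = 1/21
K(L, g) = 1/21
f = 39036 (f = -3 + (15869 + 23170) = -3 + 39039 = 39036)
sqrt(K(F(15, -9), -76) + f) = sqrt(1/21 + 39036) = sqrt(819757/21) = sqrt(17214897)/21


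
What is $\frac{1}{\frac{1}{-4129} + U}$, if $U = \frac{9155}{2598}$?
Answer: $\frac{10727142}{37798397} \approx 0.2838$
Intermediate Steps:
$U = \frac{9155}{2598}$ ($U = 9155 \cdot \frac{1}{2598} = \frac{9155}{2598} \approx 3.5239$)
$\frac{1}{\frac{1}{-4129} + U} = \frac{1}{\frac{1}{-4129} + \frac{9155}{2598}} = \frac{1}{- \frac{1}{4129} + \frac{9155}{2598}} = \frac{1}{\frac{37798397}{10727142}} = \frac{10727142}{37798397}$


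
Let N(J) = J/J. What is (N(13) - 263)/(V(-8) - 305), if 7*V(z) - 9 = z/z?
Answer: 1834/2125 ≈ 0.86306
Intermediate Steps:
N(J) = 1
V(z) = 10/7 (V(z) = 9/7 + (z/z)/7 = 9/7 + (1/7)*1 = 9/7 + 1/7 = 10/7)
(N(13) - 263)/(V(-8) - 305) = (1 - 263)/(10/7 - 305) = -262/(-2125/7) = -262*(-7/2125) = 1834/2125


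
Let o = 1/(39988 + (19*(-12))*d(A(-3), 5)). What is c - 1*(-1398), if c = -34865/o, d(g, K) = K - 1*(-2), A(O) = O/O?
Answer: -1338535682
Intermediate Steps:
A(O) = 1
d(g, K) = 2 + K (d(g, K) = K + 2 = 2 + K)
o = 1/38392 (o = 1/(39988 + (19*(-12))*(2 + 5)) = 1/(39988 - 228*7) = 1/(39988 - 1596) = 1/38392 ≈ 2.6047e-5)
c = -1338537080 (c = -34865/1/38392 = -34865*38392 = -1338537080)
c - 1*(-1398) = -1338537080 - 1*(-1398) = -1338537080 + 1398 = -1338535682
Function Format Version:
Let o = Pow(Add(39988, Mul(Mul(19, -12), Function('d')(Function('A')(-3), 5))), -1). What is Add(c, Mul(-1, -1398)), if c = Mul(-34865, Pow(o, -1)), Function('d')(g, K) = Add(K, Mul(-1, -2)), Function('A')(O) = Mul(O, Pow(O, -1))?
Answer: -1338535682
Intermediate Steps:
Function('A')(O) = 1
Function('d')(g, K) = Add(2, K) (Function('d')(g, K) = Add(K, 2) = Add(2, K))
o = Rational(1, 38392) (o = Pow(Add(39988, Mul(Mul(19, -12), Add(2, 5))), -1) = Pow(Add(39988, Mul(-228, 7)), -1) = Pow(Add(39988, -1596), -1) = Pow(38392, -1) = Rational(1, 38392) ≈ 2.6047e-5)
c = -1338537080 (c = Mul(-34865, Pow(Rational(1, 38392), -1)) = Mul(-34865, 38392) = -1338537080)
Add(c, Mul(-1, -1398)) = Add(-1338537080, Mul(-1, -1398)) = Add(-1338537080, 1398) = -1338535682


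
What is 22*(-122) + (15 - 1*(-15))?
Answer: -2654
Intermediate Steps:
22*(-122) + (15 - 1*(-15)) = -2684 + (15 + 15) = -2684 + 30 = -2654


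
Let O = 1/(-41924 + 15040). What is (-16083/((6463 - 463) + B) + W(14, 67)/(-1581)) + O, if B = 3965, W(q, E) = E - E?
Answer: -432385337/267899060 ≈ -1.6140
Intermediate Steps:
W(q, E) = 0
O = -1/26884 (O = 1/(-26884) = -1/26884 ≈ -3.7197e-5)
(-16083/((6463 - 463) + B) + W(14, 67)/(-1581)) + O = (-16083/((6463 - 463) + 3965) + 0/(-1581)) - 1/26884 = (-16083/(6000 + 3965) + 0*(-1/1581)) - 1/26884 = (-16083/9965 + 0) - 1/26884 = -16083/9965 - 1/26884 = -432385337/267899060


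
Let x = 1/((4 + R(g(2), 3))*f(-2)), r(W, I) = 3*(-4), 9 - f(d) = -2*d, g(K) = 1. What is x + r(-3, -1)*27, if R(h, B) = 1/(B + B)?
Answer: -40494/125 ≈ -323.95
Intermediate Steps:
f(d) = 9 + 2*d (f(d) = 9 - (-2)*d = 9 + 2*d)
r(W, I) = -12
R(h, B) = 1/(2*B)
x = 6/125 (x = 1/((4 + (1/2)/3)*(9 + 2*(-2))) = 1/((4 + (1/2)*(1/3))*(9 - 4)) = 1/((4 + 1/6)*5) = 1/((25/6)*5) = 1/(125/6) = 6/125 ≈ 0.048000)
x + r(-3, -1)*27 = 6/125 - 12*27 = 6/125 - 324 = -40494/125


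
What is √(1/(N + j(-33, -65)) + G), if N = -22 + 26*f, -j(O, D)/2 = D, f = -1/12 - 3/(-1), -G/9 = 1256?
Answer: I*√13752541518/1103 ≈ 106.32*I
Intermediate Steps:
G = -11304 (G = -9*1256 = -11304)
f = 35/12 (f = -1*1/12 - 3*(-1) = -1/12 + 3 = 35/12 ≈ 2.9167)
j(O, D) = -2*D
N = 323/6 (N = -22 + 26*(35/12) = -22 + 455/6 = 323/6 ≈ 53.833)
√(1/(N + j(-33, -65)) + G) = √(1/(323/6 - 2*(-65)) - 11304) = √(1/(323/6 + 130) - 11304) = √(1/(1103/6) - 11304) = √(6/1103 - 11304) = √(-12468306/1103) = I*√13752541518/1103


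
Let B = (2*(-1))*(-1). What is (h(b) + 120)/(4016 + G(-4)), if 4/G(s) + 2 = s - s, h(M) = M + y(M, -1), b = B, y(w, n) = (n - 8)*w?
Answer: 52/2007 ≈ 0.025909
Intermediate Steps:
y(w, n) = w*(-8 + n) (y(w, n) = (-8 + n)*w = w*(-8 + n))
B = 2 (B = -2*(-1) = 2)
b = 2
h(M) = -8*M (h(M) = M + M*(-8 - 1) = M + M*(-9) = M - 9*M = -8*M)
G(s) = -2 (G(s) = 4/(-2 + (s - s)) = 4/(-2 + 0) = 4/(-2) = 4*(-½) = -2)
(h(b) + 120)/(4016 + G(-4)) = (-8*2 + 120)/(4016 - 2) = (-16 + 120)/4014 = 104*(1/4014) = 52/2007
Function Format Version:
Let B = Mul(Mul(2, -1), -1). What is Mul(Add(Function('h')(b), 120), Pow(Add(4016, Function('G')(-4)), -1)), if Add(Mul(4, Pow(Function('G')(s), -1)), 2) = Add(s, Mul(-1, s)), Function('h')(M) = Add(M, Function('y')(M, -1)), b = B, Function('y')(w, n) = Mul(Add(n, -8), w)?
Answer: Rational(52, 2007) ≈ 0.025909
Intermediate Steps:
Function('y')(w, n) = Mul(w, Add(-8, n)) (Function('y')(w, n) = Mul(Add(-8, n), w) = Mul(w, Add(-8, n)))
B = 2 (B = Mul(-2, -1) = 2)
b = 2
Function('h')(M) = Mul(-8, M) (Function('h')(M) = Add(M, Mul(M, Add(-8, -1))) = Add(M, Mul(M, -9)) = Add(M, Mul(-9, M)) = Mul(-8, M))
Function('G')(s) = -2 (Function('G')(s) = Mul(4, Pow(Add(-2, Add(s, Mul(-1, s))), -1)) = Mul(4, Pow(Add(-2, 0), -1)) = Mul(4, Pow(-2, -1)) = Mul(4, Rational(-1, 2)) = -2)
Mul(Add(Function('h')(b), 120), Pow(Add(4016, Function('G')(-4)), -1)) = Mul(Add(Mul(-8, 2), 120), Pow(Add(4016, -2), -1)) = Mul(Add(-16, 120), Pow(4014, -1)) = Mul(104, Rational(1, 4014)) = Rational(52, 2007)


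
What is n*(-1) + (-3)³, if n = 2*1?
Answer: -29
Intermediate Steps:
n = 2
n*(-1) + (-3)³ = 2*(-1) + (-3)³ = -2 - 27 = -29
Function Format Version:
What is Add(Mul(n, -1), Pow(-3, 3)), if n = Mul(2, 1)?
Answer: -29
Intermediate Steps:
n = 2
Add(Mul(n, -1), Pow(-3, 3)) = Add(Mul(2, -1), Pow(-3, 3)) = Add(-2, -27) = -29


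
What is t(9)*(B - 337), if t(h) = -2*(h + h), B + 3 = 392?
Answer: -1872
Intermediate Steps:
B = 389 (B = -3 + 392 = 389)
t(h) = -4*h
t(9)*(B - 337) = (-4*9)*(389 - 337) = -36*52 = -1872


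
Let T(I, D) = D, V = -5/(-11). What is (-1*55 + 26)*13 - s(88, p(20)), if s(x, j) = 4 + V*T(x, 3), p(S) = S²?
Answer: -4206/11 ≈ -382.36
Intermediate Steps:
V = 5/11 (V = -5*(-1/11) = 5/11 ≈ 0.45455)
s(x, j) = 59/11 (s(x, j) = 4 + (5/11)*3 = 4 + 15/11 = 59/11)
(-1*55 + 26)*13 - s(88, p(20)) = (-1*55 + 26)*13 - 1*59/11 = (-55 + 26)*13 - 59/11 = -29*13 - 59/11 = -377 - 59/11 = -4206/11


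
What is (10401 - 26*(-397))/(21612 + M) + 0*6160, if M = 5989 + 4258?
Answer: 20723/31859 ≈ 0.65046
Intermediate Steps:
M = 10247
(10401 - 26*(-397))/(21612 + M) + 0*6160 = (10401 - 26*(-397))/(21612 + 10247) + 0*6160 = (10401 + 10322)/31859 + 0 = 20723*(1/31859) + 0 = 20723/31859 + 0 = 20723/31859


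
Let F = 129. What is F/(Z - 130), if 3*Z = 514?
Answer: 387/124 ≈ 3.1210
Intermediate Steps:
Z = 514/3 (Z = (⅓)*514 = 514/3 ≈ 171.33)
F/(Z - 130) = 129/(514/3 - 130) = 129/(124/3) = (3/124)*129 = 387/124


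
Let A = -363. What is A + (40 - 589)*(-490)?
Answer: 268647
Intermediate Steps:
A + (40 - 589)*(-490) = -363 + (40 - 589)*(-490) = -363 - 549*(-490) = -363 + 269010 = 268647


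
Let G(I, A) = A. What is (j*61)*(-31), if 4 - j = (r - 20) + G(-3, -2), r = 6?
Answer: -37820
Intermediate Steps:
j = 20 (j = 4 - ((6 - 20) - 2) = 4 - (-14 - 2) = 4 - 1*(-16) = 4 + 16 = 20)
(j*61)*(-31) = (20*61)*(-31) = 1220*(-31) = -37820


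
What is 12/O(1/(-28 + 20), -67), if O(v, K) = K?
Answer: -12/67 ≈ -0.17910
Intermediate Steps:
12/O(1/(-28 + 20), -67) = 12/(-67) = 12*(-1/67) = -12/67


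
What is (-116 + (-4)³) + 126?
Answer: -54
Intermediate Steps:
(-116 + (-4)³) + 126 = (-116 - 64) + 126 = -180 + 126 = -54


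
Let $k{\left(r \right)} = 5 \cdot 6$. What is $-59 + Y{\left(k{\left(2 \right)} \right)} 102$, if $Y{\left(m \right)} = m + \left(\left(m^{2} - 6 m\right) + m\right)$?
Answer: $79501$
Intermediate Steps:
$k{\left(r \right)} = 30$
$Y{\left(m \right)} = m^{2} - 4 m$ ($Y{\left(m \right)} = m + \left(m^{2} - 5 m\right) = m^{2} - 4 m$)
$-59 + Y{\left(k{\left(2 \right)} \right)} 102 = -59 + 30 \left(-4 + 30\right) 102 = -59 + 30 \cdot 26 \cdot 102 = -59 + 780 \cdot 102 = -59 + 79560 = 79501$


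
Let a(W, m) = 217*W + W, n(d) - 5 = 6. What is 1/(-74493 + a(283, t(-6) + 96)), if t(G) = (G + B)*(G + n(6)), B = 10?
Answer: -1/12799 ≈ -7.8131e-5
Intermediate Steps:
n(d) = 11 (n(d) = 5 + 6 = 11)
t(G) = (10 + G)*(11 + G) (t(G) = (G + 10)*(G + 11) = (10 + G)*(11 + G))
a(W, m) = 218*W
1/(-74493 + a(283, t(-6) + 96)) = 1/(-74493 + 218*283) = 1/(-74493 + 61694) = 1/(-12799) = -1/12799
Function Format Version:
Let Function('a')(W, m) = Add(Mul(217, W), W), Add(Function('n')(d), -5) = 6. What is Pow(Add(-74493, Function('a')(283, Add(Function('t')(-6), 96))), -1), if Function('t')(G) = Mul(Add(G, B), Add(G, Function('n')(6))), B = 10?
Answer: Rational(-1, 12799) ≈ -7.8131e-5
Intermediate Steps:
Function('n')(d) = 11 (Function('n')(d) = Add(5, 6) = 11)
Function('t')(G) = Mul(Add(10, G), Add(11, G)) (Function('t')(G) = Mul(Add(G, 10), Add(G, 11)) = Mul(Add(10, G), Add(11, G)))
Function('a')(W, m) = Mul(218, W)
Pow(Add(-74493, Function('a')(283, Add(Function('t')(-6), 96))), -1) = Pow(Add(-74493, Mul(218, 283)), -1) = Pow(Add(-74493, 61694), -1) = Pow(-12799, -1) = Rational(-1, 12799)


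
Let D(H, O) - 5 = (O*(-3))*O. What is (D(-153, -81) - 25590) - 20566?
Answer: -65834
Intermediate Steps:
D(H, O) = 5 - 3*O² (D(H, O) = 5 + (O*(-3))*O = 5 + (-3*O)*O = 5 - 3*O²)
(D(-153, -81) - 25590) - 20566 = ((5 - 3*(-81)²) - 25590) - 20566 = ((5 - 3*6561) - 25590) - 20566 = ((5 - 19683) - 25590) - 20566 = (-19678 - 25590) - 20566 = -45268 - 20566 = -65834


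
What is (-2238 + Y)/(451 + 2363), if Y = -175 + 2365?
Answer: -8/469 ≈ -0.017058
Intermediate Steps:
Y = 2190
(-2238 + Y)/(451 + 2363) = (-2238 + 2190)/(451 + 2363) = -48/2814 = -48*1/2814 = -8/469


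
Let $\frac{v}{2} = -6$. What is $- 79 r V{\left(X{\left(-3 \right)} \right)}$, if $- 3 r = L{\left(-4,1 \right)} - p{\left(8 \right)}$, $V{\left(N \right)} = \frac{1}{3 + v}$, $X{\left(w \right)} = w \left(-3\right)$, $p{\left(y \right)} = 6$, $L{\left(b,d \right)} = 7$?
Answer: $- \frac{79}{27} \approx -2.9259$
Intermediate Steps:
$v = -12$ ($v = 2 \left(-6\right) = -12$)
$X{\left(w \right)} = - 3 w$
$V{\left(N \right)} = - \frac{1}{9}$ ($V{\left(N \right)} = \frac{1}{3 - 12} = \frac{1}{-9} = - \frac{1}{9}$)
$r = - \frac{1}{3}$ ($r = - \frac{7 - 6}{3} = \left(- \frac{1}{3}\right) 1 = - \frac{1}{3} \approx -0.33333$)
$- 79 r V{\left(X{\left(-3 \right)} \right)} = \left(-79\right) \left(- \frac{1}{3}\right) \left(- \frac{1}{9}\right) = \frac{79}{3} \left(- \frac{1}{9}\right) = - \frac{79}{27}$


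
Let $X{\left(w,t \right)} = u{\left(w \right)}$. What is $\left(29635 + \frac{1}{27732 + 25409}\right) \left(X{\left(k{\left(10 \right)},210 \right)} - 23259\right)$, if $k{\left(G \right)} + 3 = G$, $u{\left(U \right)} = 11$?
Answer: $- \frac{36611730044928}{53141} \approx -6.8895 \cdot 10^{8}$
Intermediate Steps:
$k{\left(G \right)} = -3 + G$
$X{\left(w,t \right)} = 11$
$\left(29635 + \frac{1}{27732 + 25409}\right) \left(X{\left(k{\left(10 \right)},210 \right)} - 23259\right) = \left(29635 + \frac{1}{27732 + 25409}\right) \left(11 - 23259\right) = \left(29635 + \frac{1}{53141}\right) \left(-23248\right) = \frac{1574833536}{53141} \left(-23248\right) = - \frac{36611730044928}{53141}$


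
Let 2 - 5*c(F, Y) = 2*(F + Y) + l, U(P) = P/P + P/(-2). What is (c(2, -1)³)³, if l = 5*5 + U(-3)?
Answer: -2357947691/512 ≈ -4.6054e+6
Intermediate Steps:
U(P) = 1 - P/2 (U(P) = 1 + P*(-½) = 1 - P/2)
l = 55/2 (l = 5*5 + (1 - ½*(-3)) = 25 + (1 + 3/2) = 25 + 5/2 = 55/2 ≈ 27.500)
c(F, Y) = -51/10 - 2*F/5 - 2*Y/5 (c(F, Y) = ⅖ - (2*(F + Y) + 55/2)/5 = ⅖ - ((2*F + 2*Y) + 55/2)/5 = ⅖ - (55/2 + 2*F + 2*Y)/5 = ⅖ + (-11/2 - 2*F/5 - 2*Y/5) = -51/10 - 2*F/5 - 2*Y/5)
(c(2, -1)³)³ = ((-51/10 - ⅖*2 - ⅖*(-1))³)³ = ((-51/10 - ⅘ + ⅖)³)³ = ((-11/2)³)³ = (-1331/8)³ = -2357947691/512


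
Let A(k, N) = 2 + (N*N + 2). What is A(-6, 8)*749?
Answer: 50932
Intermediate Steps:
A(k, N) = 4 + N² (A(k, N) = 2 + (N² + 2) = 2 + (2 + N²) = 4 + N²)
A(-6, 8)*749 = (4 + 8²)*749 = (4 + 64)*749 = 68*749 = 50932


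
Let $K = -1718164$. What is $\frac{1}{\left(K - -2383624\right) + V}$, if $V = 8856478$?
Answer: $\frac{1}{9521938} \approx 1.0502 \cdot 10^{-7}$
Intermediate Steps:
$\frac{1}{\left(K - -2383624\right) + V} = \frac{1}{\left(-1718164 - -2383624\right) + 8856478} = \frac{1}{\left(-1718164 + 2383624\right) + 8856478} = \frac{1}{665460 + 8856478} = \frac{1}{9521938}$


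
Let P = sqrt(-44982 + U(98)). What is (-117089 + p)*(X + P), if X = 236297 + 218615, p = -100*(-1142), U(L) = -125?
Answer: -1314240768 - 2889*I*sqrt(45107) ≈ -1.3142e+9 - 6.1358e+5*I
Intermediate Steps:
p = 114200
P = I*sqrt(45107) (P = sqrt(-44982 - 125) = sqrt(-45107) = I*sqrt(45107) ≈ 212.38*I)
X = 454912
(-117089 + p)*(X + P) = (-117089 + 114200)*(454912 + I*sqrt(45107)) = -2889*(454912 + I*sqrt(45107)) = -1314240768 - 2889*I*sqrt(45107)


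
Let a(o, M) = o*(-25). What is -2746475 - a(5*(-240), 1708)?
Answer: -2776475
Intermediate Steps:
a(o, M) = -25*o
-2746475 - a(5*(-240), 1708) = -2746475 - (-25)*5*(-240) = -2746475 - (-25)*(-1200) = -2746475 - 1*30000 = -2746475 - 30000 = -2776475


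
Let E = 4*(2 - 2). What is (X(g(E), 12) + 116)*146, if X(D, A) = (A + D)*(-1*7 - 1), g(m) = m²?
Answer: 2920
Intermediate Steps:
E = 0 (E = 4*0 = 0)
X(D, A) = -8*A - 8*D (X(D, A) = (A + D)*(-7 - 1) = (A + D)*(-8) = -8*A - 8*D)
(X(g(E), 12) + 116)*146 = ((-8*12 - 8*0²) + 116)*146 = ((-96 - 8*0) + 116)*146 = ((-96 + 0) + 116)*146 = (-96 + 116)*146 = 20*146 = 2920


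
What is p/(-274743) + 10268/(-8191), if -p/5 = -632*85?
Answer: -5021163724/2250419913 ≈ -2.2312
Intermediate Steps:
p = 268600 (p = -(-3160)*85 = -5*(-53720) = 268600)
p/(-274743) + 10268/(-8191) = 268600/(-274743) + 10268/(-8191) = 268600*(-1/274743) + 10268*(-1/8191) = -268600/274743 - 10268/8191 = -5021163724/2250419913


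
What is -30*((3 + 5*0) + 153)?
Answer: -4680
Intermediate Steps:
-30*((3 + 5*0) + 153) = -30*((3 + 0) + 153) = -30*(3 + 153) = -30*156 = -4680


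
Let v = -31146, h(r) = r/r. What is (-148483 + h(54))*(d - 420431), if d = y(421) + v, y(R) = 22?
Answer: 67047789510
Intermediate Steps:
h(r) = 1
d = -31124 (d = 22 - 31146 = -31124)
(-148483 + h(54))*(d - 420431) = (-148483 + 1)*(-31124 - 420431) = -148482*(-451555) = 67047789510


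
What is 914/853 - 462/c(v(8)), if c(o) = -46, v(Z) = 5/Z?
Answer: 218065/19619 ≈ 11.115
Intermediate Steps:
914/853 - 462/c(v(8)) = 914/853 - 462/(-46) = 914*(1/853) - 462*(-1/46) = 914/853 + 231/23 = 218065/19619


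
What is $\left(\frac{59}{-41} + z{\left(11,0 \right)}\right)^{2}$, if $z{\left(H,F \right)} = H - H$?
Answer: $\frac{3481}{1681} \approx 2.0708$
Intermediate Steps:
$z{\left(H,F \right)} = 0$
$\left(\frac{59}{-41} + z{\left(11,0 \right)}\right)^{2} = \left(\frac{59}{-41} + 0\right)^{2} = \left(59 \left(- \frac{1}{41}\right) + 0\right)^{2} = \left(- \frac{59}{41} + 0\right)^{2} = \left(- \frac{59}{41}\right)^{2} = \frac{3481}{1681}$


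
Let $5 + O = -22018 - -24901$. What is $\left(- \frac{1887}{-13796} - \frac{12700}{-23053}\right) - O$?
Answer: $- \frac{915098072853}{318039188} \approx -2877.3$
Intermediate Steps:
$O = 2878$ ($O = -5 - -2883 = -5 + \left(-22018 + 24901\right) = -5 + 2883 = 2878$)
$\left(- \frac{1887}{-13796} - \frac{12700}{-23053}\right) - O = \left(- \frac{1887}{-13796} - \frac{12700}{-23053}\right) - 2878 = \left(\left(-1887\right) \left(- \frac{1}{13796}\right) - - \frac{12700}{23053}\right) - 2878 = \left(\frac{1887}{13796} + \frac{12700}{23053}\right) - 2878 = \frac{218710211}{318039188} - 2878 = - \frac{915098072853}{318039188}$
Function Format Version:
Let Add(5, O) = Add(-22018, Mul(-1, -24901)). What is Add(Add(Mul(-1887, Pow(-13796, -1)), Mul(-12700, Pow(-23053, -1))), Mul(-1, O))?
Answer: Rational(-915098072853, 318039188) ≈ -2877.3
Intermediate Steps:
O = 2878 (O = Add(-5, Add(-22018, Mul(-1, -24901))) = Add(-5, Add(-22018, 24901)) = Add(-5, 2883) = 2878)
Add(Add(Mul(-1887, Pow(-13796, -1)), Mul(-12700, Pow(-23053, -1))), Mul(-1, O)) = Add(Add(Mul(-1887, Pow(-13796, -1)), Mul(-12700, Pow(-23053, -1))), Mul(-1, 2878)) = Add(Add(Mul(-1887, Rational(-1, 13796)), Mul(-12700, Rational(-1, 23053))), -2878) = Add(Add(Rational(1887, 13796), Rational(12700, 23053)), -2878) = Add(Rational(218710211, 318039188), -2878) = Rational(-915098072853, 318039188)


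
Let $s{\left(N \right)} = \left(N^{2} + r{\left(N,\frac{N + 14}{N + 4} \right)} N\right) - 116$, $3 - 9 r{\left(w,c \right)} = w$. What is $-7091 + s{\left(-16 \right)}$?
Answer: $- \frac{62863}{9} \approx -6984.8$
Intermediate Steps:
$r{\left(w,c \right)} = \frac{1}{3} - \frac{w}{9}$
$s{\left(N \right)} = -116 + N^{2} + N \left(\frac{1}{3} - \frac{N}{9}\right)$ ($s{\left(N \right)} = \left(N^{2} + \left(\frac{1}{3} - \frac{N}{9}\right) N\right) - 116 = \left(N^{2} + N \left(\frac{1}{3} - \frac{N}{9}\right)\right) - 116 = -116 + N^{2} + N \left(\frac{1}{3} - \frac{N}{9}\right)$)
$-7091 + s{\left(-16 \right)} = -7091 + \left(-116 + \frac{1}{3} \left(-16\right) + \frac{8 \left(-16\right)^{2}}{9}\right) = -7091 - - \frac{956}{9} = -7091 + \frac{956}{9} = - \frac{62863}{9}$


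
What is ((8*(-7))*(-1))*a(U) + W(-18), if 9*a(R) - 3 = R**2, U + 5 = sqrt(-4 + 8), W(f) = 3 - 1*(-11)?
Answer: 266/3 ≈ 88.667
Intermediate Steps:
W(f) = 14 (W(f) = 3 + 11 = 14)
U = -3 (U = -5 + sqrt(-4 + 8) = -5 + sqrt(4) = -5 + 2 = -3)
a(R) = 1/3 + R**2/9
((8*(-7))*(-1))*a(U) + W(-18) = ((8*(-7))*(-1))*(1/3 + (1/9)*(-3)**2) + 14 = (-56*(-1))*(1/3 + (1/9)*9) + 14 = 56*(1/3 + 1) + 14 = 56*(4/3) + 14 = 224/3 + 14 = 266/3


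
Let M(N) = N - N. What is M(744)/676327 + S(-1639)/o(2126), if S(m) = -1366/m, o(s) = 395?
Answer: 1366/647405 ≈ 0.0021100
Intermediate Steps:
M(N) = 0
M(744)/676327 + S(-1639)/o(2126) = 0/676327 - 1366/(-1639)/395 = 0*(1/676327) - 1366*(-1/1639)*(1/395) = 0 + (1366/1639)*(1/395) = 0 + 1366/647405 = 1366/647405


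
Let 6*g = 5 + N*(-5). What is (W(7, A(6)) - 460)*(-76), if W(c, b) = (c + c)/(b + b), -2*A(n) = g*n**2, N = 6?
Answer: 2621468/75 ≈ 34953.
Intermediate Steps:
g = -25/6 (g = (5 + 6*(-5))/6 = (5 - 30)/6 = (1/6)*(-25) = -25/6 ≈ -4.1667)
A(n) = 25*n**2/12 (A(n) = -(-25)*n**2/12 = 25*n**2/12)
W(c, b) = c/b (W(c, b) = (2*c)/((2*b)) = (2*c)*(1/(2*b)) = c/b)
(W(7, A(6)) - 460)*(-76) = (7/(((25/12)*6**2)) - 460)*(-76) = (7/(((25/12)*36)) - 460)*(-76) = (7/75 - 460)*(-76) = -34493/75*(-76) = 2621468/75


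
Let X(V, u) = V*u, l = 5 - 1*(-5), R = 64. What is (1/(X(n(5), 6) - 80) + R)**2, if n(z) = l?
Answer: 1635841/400 ≈ 4089.6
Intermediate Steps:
l = 10 (l = 5 + 5 = 10)
n(z) = 10
(1/(X(n(5), 6) - 80) + R)**2 = (1/(10*6 - 80) + 64)**2 = (1/(60 - 80) + 64)**2 = (1/(-20) + 64)**2 = (-1/20 + 64)**2 = (1279/20)**2 = 1635841/400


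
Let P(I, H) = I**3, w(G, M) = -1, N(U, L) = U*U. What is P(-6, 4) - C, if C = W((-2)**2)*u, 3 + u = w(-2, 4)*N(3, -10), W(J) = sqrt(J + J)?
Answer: -216 + 24*sqrt(2) ≈ -182.06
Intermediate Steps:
N(U, L) = U**2
W(J) = sqrt(2)*sqrt(J) (W(J) = sqrt(2*J) = sqrt(2)*sqrt(J))
u = -12 (u = -3 - 1*3**2 = -3 - 1*9 = -3 - 9 = -12)
C = -24*sqrt(2) (C = (sqrt(2)*sqrt((-2)**2))*(-12) = (sqrt(2)*sqrt(4))*(-12) = (sqrt(2)*2)*(-12) = (2*sqrt(2))*(-12) = -24*sqrt(2) ≈ -33.941)
P(-6, 4) - C = (-6)**3 - (-24)*sqrt(2) = -216 + 24*sqrt(2)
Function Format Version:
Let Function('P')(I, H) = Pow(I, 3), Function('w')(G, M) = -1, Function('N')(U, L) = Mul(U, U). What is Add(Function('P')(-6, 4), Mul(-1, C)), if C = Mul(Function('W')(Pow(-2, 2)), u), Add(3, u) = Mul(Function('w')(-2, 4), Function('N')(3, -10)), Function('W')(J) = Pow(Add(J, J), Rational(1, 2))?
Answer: Add(-216, Mul(24, Pow(2, Rational(1, 2)))) ≈ -182.06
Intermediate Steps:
Function('N')(U, L) = Pow(U, 2)
Function('W')(J) = Mul(Pow(2, Rational(1, 2)), Pow(J, Rational(1, 2))) (Function('W')(J) = Pow(Mul(2, J), Rational(1, 2)) = Mul(Pow(2, Rational(1, 2)), Pow(J, Rational(1, 2))))
u = -12 (u = Add(-3, Mul(-1, Pow(3, 2))) = Add(-3, Mul(-1, 9)) = Add(-3, -9) = -12)
C = Mul(-24, Pow(2, Rational(1, 2))) (C = Mul(Mul(Pow(2, Rational(1, 2)), Pow(Pow(-2, 2), Rational(1, 2))), -12) = Mul(Mul(Pow(2, Rational(1, 2)), Pow(4, Rational(1, 2))), -12) = Mul(Mul(Pow(2, Rational(1, 2)), 2), -12) = Mul(Mul(2, Pow(2, Rational(1, 2))), -12) = Mul(-24, Pow(2, Rational(1, 2))) ≈ -33.941)
Add(Function('P')(-6, 4), Mul(-1, C)) = Add(Pow(-6, 3), Mul(-1, Mul(-24, Pow(2, Rational(1, 2))))) = Add(-216, Mul(24, Pow(2, Rational(1, 2))))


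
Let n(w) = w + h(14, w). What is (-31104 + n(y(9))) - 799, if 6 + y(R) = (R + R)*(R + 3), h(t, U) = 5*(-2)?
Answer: -31703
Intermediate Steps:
h(t, U) = -10
y(R) = -6 + 2*R*(3 + R) (y(R) = -6 + (R + R)*(R + 3) = -6 + (2*R)*(3 + R) = -6 + 2*R*(3 + R))
n(w) = -10 + w (n(w) = w - 10 = -10 + w)
(-31104 + n(y(9))) - 799 = (-31104 + (-10 + (-6 + 2*9**2 + 6*9))) - 799 = (-31104 + (-10 + (-6 + 2*81 + 54))) - 799 = (-31104 + (-10 + (-6 + 162 + 54))) - 799 = (-31104 + (-10 + 210)) - 799 = (-31104 + 200) - 799 = -30904 - 799 = -31703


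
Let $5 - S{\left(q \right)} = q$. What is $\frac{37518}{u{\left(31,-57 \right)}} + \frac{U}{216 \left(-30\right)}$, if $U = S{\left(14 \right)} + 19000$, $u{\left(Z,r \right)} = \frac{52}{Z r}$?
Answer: $- \frac{8261309431}{6480} \approx -1.2749 \cdot 10^{6}$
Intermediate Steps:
$S{\left(q \right)} = 5 - q$
$u{\left(Z,r \right)} = \frac{52}{Z r}$ ($u{\left(Z,r \right)} = 52 \frac{1}{Z r} = \frac{52}{Z r}$)
$U = 18991$ ($U = \left(5 - 14\right) + 19000 = -9 + 19000 = 18991$)
$\frac{37518}{u{\left(31,-57 \right)}} + \frac{U}{216 \left(-30\right)} = \frac{37518}{52 \cdot \frac{1}{31} \frac{1}{-57}} + \frac{18991}{216 \left(-30\right)} = \frac{37518}{52 \cdot \frac{1}{31} \left(- \frac{1}{57}\right)} + \frac{18991}{-6480} = \frac{37518}{- \frac{52}{1767}} + 18991 \left(- \frac{1}{6480}\right) = 37518 \left(- \frac{1767}{52}\right) - \frac{18991}{6480} = - \frac{2549781}{2} - \frac{18991}{6480} = - \frac{8261309431}{6480}$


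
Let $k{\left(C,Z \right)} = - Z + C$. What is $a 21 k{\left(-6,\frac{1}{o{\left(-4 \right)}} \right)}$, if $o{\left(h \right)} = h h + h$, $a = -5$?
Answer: $\frac{2555}{4} \approx 638.75$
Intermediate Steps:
$o{\left(h \right)} = h + h^{2}$ ($o{\left(h \right)} = h^{2} + h = h + h^{2}$)
$k{\left(C,Z \right)} = C - Z$
$a 21 k{\left(-6,\frac{1}{o{\left(-4 \right)}} \right)} = \left(-5\right) 21 \left(-6 - \frac{1}{\left(-4\right) \left(1 - 4\right)}\right) = - 105 \left(-6 - \frac{1}{\left(-4\right) \left(-3\right)}\right) = - 105 \left(-6 - \frac{1}{12}\right) = \left(-105\right) \left(- \frac{73}{12}\right) = \frac{2555}{4}$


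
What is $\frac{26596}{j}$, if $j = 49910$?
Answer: $\frac{13298}{24955} \approx 0.53288$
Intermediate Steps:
$\frac{26596}{j} = \frac{26596}{49910} = 26596 \cdot \frac{1}{49910} = \frac{13298}{24955}$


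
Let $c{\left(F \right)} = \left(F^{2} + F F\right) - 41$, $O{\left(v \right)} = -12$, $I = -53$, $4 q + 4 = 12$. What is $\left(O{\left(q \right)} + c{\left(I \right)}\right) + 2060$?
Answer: $7625$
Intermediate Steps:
$q = 2$ ($q = -1 + \frac{1}{4} \cdot 12 = -1 + 3 = 2$)
$c{\left(F \right)} = -41 + 2 F^{2}$ ($c{\left(F \right)} = \left(F^{2} + F^{2}\right) - 41 = 2 F^{2} - 41 = -41 + 2 F^{2}$)
$\left(O{\left(q \right)} + c{\left(I \right)}\right) + 2060 = \left(-12 - \left(41 - 2 \left(-53\right)^{2}\right)\right) + 2060 = \left(-12 + \left(-41 + 2 \cdot 2809\right)\right) + 2060 = \left(-12 + \left(-41 + 5618\right)\right) + 2060 = \left(-12 + 5577\right) + 2060 = 5565 + 2060 = 7625$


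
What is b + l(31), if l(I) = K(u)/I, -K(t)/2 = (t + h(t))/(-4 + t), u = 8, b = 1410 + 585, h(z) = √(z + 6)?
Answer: 61841/31 - √14/62 ≈ 1994.8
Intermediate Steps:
h(z) = √(6 + z)
b = 1995
K(t) = -2*(t + √(6 + t))/(-4 + t)
l(I) = (-4 - √14/2)/I (l(I) = (2*(-1*8 - √(6 + 8))/(-4 + 8))/I = (2*(-8 - √14)/4)/I = (2*(¼)*(-8 - √14))/I = (-4 - √14/2)/I)
b + l(31) = 1995 + (½)*(-8 - √14)/31 = 1995 + (½)*(1/31)*(-8 - √14) = 1995 + (-4/31 - √14/62) = 61841/31 - √14/62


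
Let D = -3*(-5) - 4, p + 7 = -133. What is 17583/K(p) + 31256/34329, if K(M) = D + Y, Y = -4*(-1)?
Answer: 201358549/171645 ≈ 1173.1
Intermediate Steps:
p = -140 (p = -7 - 133 = -140)
D = 11 (D = 15 - 4 = 11)
Y = 4
K(M) = 15 (K(M) = 11 + 4 = 15)
17583/K(p) + 31256/34329 = 17583/15 + 31256/34329 = 17583*(1/15) + 31256*(1/34329) = 5861/5 + 31256/34329 = 201358549/171645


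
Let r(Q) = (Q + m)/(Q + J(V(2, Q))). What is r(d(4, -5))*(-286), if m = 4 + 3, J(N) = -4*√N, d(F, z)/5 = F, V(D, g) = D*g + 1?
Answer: 19305/32 + 3861*√41/32 ≈ 1375.9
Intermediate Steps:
V(D, g) = 1 + D*g
d(F, z) = 5*F
m = 7
r(Q) = (7 + Q)/(Q - 4*√(1 + 2*Q)) (r(Q) = (Q + 7)/(Q - 4*√(1 + 2*Q)) = (7 + Q)/(Q - 4*√(1 + 2*Q)))
r(d(4, -5))*(-286) = ((7 + 5*4)/(5*4 - 4*√(1 + 2*(5*4))))*(-286) = ((7 + 20)/(20 - 4*√(1 + 2*20)))*(-286) = (27/(20 - 4*√(1 + 40)))*(-286) = (27/(20 - 4*√41))*(-286) = -7722/(20 - 4*√41)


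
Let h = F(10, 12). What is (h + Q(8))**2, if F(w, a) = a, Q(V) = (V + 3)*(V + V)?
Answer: 35344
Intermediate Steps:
Q(V) = 2*V*(3 + V) (Q(V) = (3 + V)*(2*V) = 2*V*(3 + V))
h = 12
(h + Q(8))**2 = (12 + 2*8*(3 + 8))**2 = (12 + 2*8*11)**2 = (12 + 176)**2 = 188**2 = 35344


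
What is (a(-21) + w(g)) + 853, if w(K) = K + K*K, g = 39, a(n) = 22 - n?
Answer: 2456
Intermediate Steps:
w(K) = K + K**2
(a(-21) + w(g)) + 853 = ((22 - 1*(-21)) + 39*(1 + 39)) + 853 = ((22 + 21) + 39*40) + 853 = (43 + 1560) + 853 = 1603 + 853 = 2456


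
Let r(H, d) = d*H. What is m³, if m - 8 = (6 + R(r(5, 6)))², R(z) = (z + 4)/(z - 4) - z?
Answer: 690268039638633/4826809 ≈ 1.4301e+8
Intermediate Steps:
r(H, d) = H*d
R(z) = -z + (4 + z)/(-4 + z) (R(z) = (4 + z)/(-4 + z) - z = -z + (4 + z)/(-4 + z))
m = 88377/169 (m = 8 + (6 + (4 - (5*6)² + 5*(5*6))/(-4 + 5*6))² = 8 + (6 + (4 - 1*30² + 5*30)/(-4 + 30))² = 8 + (6 + (4 - 1*900 + 150)/26)² = 8 + (6 + (4 - 900 + 150)/26)² = 8 + (6 + (1/26)*(-746))² = 8 + (6 - 373/13)² = 8 + (-295/13)² = 8 + 87025/169 = 88377/169 ≈ 522.94)
m³ = (88377/169)³ = 690268039638633/4826809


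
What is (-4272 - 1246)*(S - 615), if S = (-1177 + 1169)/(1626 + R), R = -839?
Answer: 2670783734/787 ≈ 3.3936e+6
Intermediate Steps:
S = -8/787 (S = (-1177 + 1169)/(1626 - 839) = -8/787 ≈ -0.010165)
(-4272 - 1246)*(S - 615) = (-4272 - 1246)*(-8/787 - 615) = -5518*(-484013/787) = 2670783734/787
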